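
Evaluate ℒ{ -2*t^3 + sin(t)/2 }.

1/(2*(s^2 + 1)) - 12/s^4

The transform is linear, so treat each term independently.
(1/2)·[L{sin(t)} = 1/(s^2 + 1)]; (-2)·[L{t^3} = 3!/s^4 = 6/s^4].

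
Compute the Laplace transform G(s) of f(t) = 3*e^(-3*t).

L{3} = 3/s.
By the first shifting theorem, multiplying by e^(-3t) replaces s with s + 3.

G(s) = 3/(s + 3)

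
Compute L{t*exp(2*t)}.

L{e^(2t)} = 1/(s - 2).
Then apply L{t·g(t)} = -d/ds[G(s)] with G(s) = 1/(s - 2):
differentiating 1 time and applying the sign gives (s - 2)^(-2).

(s - 2)^(-2)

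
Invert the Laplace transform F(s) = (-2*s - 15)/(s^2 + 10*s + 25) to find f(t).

f(t) = -5*t*exp(-5*t) - 2*exp(-5*t)

Factor the denominator: s^2 + 10*s + 25 = (s + 5)^2.
Partial fraction decomposition gives [-2/(s + 5)] + [-5/(s + 5)^2].
Invert each term: -2/(s + 5) ↔ -2e^(-5t); -5/(s + 5)^2 ↔ -5t·e^(-5t).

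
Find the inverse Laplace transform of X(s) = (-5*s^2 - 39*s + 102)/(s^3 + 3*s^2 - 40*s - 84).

-3*exp(6*t) - 4*exp(-2*t) + 2*exp(-7*t)

Factor the denominator: s^3 + 3*s^2 - 40*s - 84 = (s - 6)*(s + 2)*(s + 7).
Partial fraction decomposition gives [-4/(s + 2)] + [-3/(s - 6)] + [2/(s + 7)].
Invert each term: -4/(s + 2) ↔ -4e^(-2t); -3/(s - 6) ↔ -3e^(6t); 2/(s + 7) ↔ 2e^(-7t).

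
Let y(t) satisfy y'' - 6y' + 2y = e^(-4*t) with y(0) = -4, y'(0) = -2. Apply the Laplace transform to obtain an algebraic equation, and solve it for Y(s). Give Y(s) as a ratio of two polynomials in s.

Y(s) = (-4*s^2 + 6*s + 89)/(s^3 - 2*s^2 - 22*s + 8)

Transform both sides with L{·}.
With L{y''} = s^2 Y - s·y(0) - y'(0) and L{y'} = sY - y(0), with y(0) = -4, y'(0) = -2: the LHS transforms to (s^2 - 6*s + 2)Y - (-4*s + 22).
The right side is L{e^(-4*t)} = 1/(s + 4).
So (s^2 - 6*s + 2)Y = 1/(s + 4) + (-4*s + 22).
Divide through and combine into a single rational function.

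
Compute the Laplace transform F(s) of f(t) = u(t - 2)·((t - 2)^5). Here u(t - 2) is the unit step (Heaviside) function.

By the second shifting theorem, L{u(t - c)·g(t - c)} = e^(-cs)·G(s) with c = 2 and G(s) = L{g(t)}.
L{t^5} = 5!/s^6 = 120/s^6.

F(s) = 120*exp(-2*s)/s^6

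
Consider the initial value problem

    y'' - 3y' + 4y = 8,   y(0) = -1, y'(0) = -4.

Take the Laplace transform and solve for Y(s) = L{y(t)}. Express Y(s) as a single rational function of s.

Laplace-transform each side.
Using L{y''} = s^2 Y - s·y(0) - y'(0) and L{y'} = sY - y(0), with y(0) = -1, y'(0) = -4, the left side becomes (s^2 - 3*s + 4)Y - (-s - 1).
The right side is L{8} = 8/s.
So (s^2 - 3*s + 4)Y = 8/s + (-s - 1).
Divide through and combine into a single rational function.

Y(s) = (-s^2 - s + 8)/(s^3 - 3*s^2 + 4*s)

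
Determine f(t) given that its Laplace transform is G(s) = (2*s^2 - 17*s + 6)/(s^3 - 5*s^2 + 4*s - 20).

Factor the denominator: s^3 - 5*s^2 + 4*s - 20 = (s - 5)*(s^2 + 4).
Partial fraction decomposition gives [-1/(s - 5)] + [3*s/(s^2 + 4)] + [-2/(s^2 + 4)].
Invert each term: -1/(s - 5) ↔ -e^(5t); 3·s/(s^2 + 4) ↔ 3cos(2t); -1·2/(s^2 + 4) ↔ -sin(2t).

f(t) = -exp(5*t) - sin(2*t) + 3*cos(2*t)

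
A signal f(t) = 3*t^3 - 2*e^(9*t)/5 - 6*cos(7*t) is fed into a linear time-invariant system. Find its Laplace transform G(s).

G(s) = -6*s/(s^2 + 49) - 2/(5*(s - 9)) + 18/s^4

The transform is linear, so treat each term independently.
(-2/5)·[L{e^(9t)} = 1/(s - 9)]; (-6)·[L{cos(7t)} = s/(s^2 + 49)]; (3)·[L{t^3} = 3!/s^4 = 6/s^4].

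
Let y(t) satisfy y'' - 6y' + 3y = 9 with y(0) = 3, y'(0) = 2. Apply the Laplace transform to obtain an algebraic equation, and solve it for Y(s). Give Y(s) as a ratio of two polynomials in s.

Transform both sides with L{·}.
The derivative rules (L{y''} = s^2 Y - s·y(0) - y'(0) and L{y'} = sY - y(0), with y(0) = 3, y'(0) = 2) turn the left side into (s^2 - 6*s + 3)Y - (3*s - 16).
The right side is L{9} = 9/s.
So (s^2 - 6*s + 3)Y = 9/s + (3*s - 16).
Solve for Y(s) and write it as one ratio of polynomials.

Y(s) = (3*s^2 - 16*s + 9)/(s^3 - 6*s^2 + 3*s)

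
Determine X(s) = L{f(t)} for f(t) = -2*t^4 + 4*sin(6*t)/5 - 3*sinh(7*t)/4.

X(s) = 24/(5*(s^2 + 36)) - 21/(4*(s^2 - 49)) - 48/s^5

By linearity of the Laplace transform, transform each term separately.
(-3/4)·[L{sinh(7t)} = 7/(s^2 - 49)]; (-2)·[L{t^4} = 4!/s^5 = 24/s^5]; (4/5)·[L{sin(6t)} = 6/(s^2 + 36)].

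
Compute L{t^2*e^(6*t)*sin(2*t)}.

L{sin(2t)} = 2/(s^2 + 4).
Multiplying by e^(6t) shifts s → s - 6, so L{e^(6*t)*sin(2*t)} = 2/((s - 6)^2 + 4).
Then apply L{t^2·g(t)} = (-1)^2 d^2/ds^2[H(s)] with H(s) = 2/((s - 6)^2 + 4):
differentiating 2 times and applying the sign gives 4*(3*s^2 - 36*s + 104)/(s^2 - 12*s + 40)^3.

4*(3*s^2 - 36*s + 104)/(s^2 - 12*s + 40)^3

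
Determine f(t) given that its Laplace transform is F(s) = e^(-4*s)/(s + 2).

The factor e^(-4s) signals a time shift by c = 4 (second shifting theorem).
L{e^(-2t)} = 1/(s + 2), so L^-1{1/(s + 2)} = e^(-2*t).
Hence the inverse is u(t - 4) times that function evaluated at t - 4.

f(t) = Heaviside(t - 4)*(exp(-2*t + 8))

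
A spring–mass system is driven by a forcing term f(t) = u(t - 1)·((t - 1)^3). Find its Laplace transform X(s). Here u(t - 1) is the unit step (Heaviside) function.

By the second shifting theorem, L{u(t - c)·g(t - c)} = e^(-cs)·G(s) with c = 1 and G(s) = L{g(t)}.
L{t^3} = 3!/s^4 = 6/s^4.

X(s) = 6*exp(-s)/s^4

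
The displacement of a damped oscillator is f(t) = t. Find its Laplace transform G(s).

L{t} = 1!/s^2 = 1/s^2.

G(s) = s^(-2)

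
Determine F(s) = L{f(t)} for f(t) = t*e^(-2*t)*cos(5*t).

F(s) = (s - 3)*(s + 7)/(s^2 + 4*s + 29)^2

L{cos(5t)} = s/(s^2 + 25).
Multiplying by e^(-2t) shifts s → s + 2, so L{e^(-2*t)*cos(5*t)} = (s + 2)/((s + 2)^2 + 25).
Then apply L{t·g(t)} = -d/ds[G(s)] with G(s) = (s + 2)/((s + 2)^2 + 25):
differentiating 1 time and applying the sign gives (s - 3)*(s + 7)/(s^2 + 4*s + 29)^2.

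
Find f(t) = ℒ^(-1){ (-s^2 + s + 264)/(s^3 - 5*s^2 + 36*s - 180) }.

Factor the denominator: s^3 - 5*s^2 + 36*s - 180 = (s - 5)*(s^2 + 36).
Partial fraction decomposition gives [4/(s - 5)] + [-5*s/(s^2 + 36)] + [-24/(s^2 + 36)].
Invert each term: 4/(s - 5) ↔ 4e^(5t); -5·s/(s^2 + 36) ↔ -5cos(6t); -4·6/(s^2 + 36) ↔ -4sin(6t).

f(t) = 4*exp(5*t) - 4*sin(6*t) - 5*cos(6*t)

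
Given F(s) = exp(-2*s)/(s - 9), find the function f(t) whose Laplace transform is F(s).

The factor e^(-2s) signals a time shift by c = 2 (second shifting theorem).
L{e^(9t)} = 1/(s - 9), so L^-1{1/(s - 9)} = exp(9*t).
Hence the inverse is u(t - 2) times that function evaluated at t - 2.

f(t) = Heaviside(t - 2)*(exp(9*t - 18))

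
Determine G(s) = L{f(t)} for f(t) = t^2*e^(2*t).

L{e^(2t)} = 1/(s - 2).
Then apply L{t^2·g(t)} = (-1)^2 d^2/ds^2[H(s)] with H(s) = 1/(s - 2):
differentiating 2 times and applying the sign gives 2/(s - 2)^3.

G(s) = 2/(s - 2)^3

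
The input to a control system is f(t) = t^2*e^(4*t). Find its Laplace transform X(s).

X(s) = 2/(s - 4)^3

L{e^(4t)} = 1/(s - 4).
Then apply L{t^2·g(t)} = (-1)^2 d^2/ds^2[G(s)] with G(s) = 1/(s - 4):
differentiating 2 times and applying the sign gives 2/(s - 4)^3.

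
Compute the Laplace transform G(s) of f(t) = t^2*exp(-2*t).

G(s) = 2/(s + 2)^3

L{e^(-2t)} = 1/(s + 2).
Then apply L{t^2·g(t)} = (-1)^2 d^2/ds^2[H(s)] with H(s) = 1/(s + 2):
differentiating 2 times and applying the sign gives 2/(s + 2)^3.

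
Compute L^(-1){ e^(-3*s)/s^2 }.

Heaviside(t - 3)*(t - 3)

The factor e^(-3s) signals a time shift by c = 3 (second shifting theorem).
L{t} = 1!/s^2 = 1/s^2, so L^-1{s^(-2)} = t.
Hence the inverse is u(t - 3) times that function evaluated at t - 3.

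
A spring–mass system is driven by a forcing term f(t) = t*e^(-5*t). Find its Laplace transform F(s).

L{e^(-5t)} = 1/(s + 5).
Then apply L{t·g(t)} = -d/ds[G(s)] with G(s) = 1/(s + 5):
differentiating 1 time and applying the sign gives (s + 5)^(-2).

F(s) = (s + 5)^(-2)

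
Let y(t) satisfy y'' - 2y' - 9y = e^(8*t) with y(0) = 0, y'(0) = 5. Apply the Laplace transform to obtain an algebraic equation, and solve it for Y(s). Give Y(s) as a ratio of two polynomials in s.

Y(s) = (5*s - 39)/(s^3 - 10*s^2 + 7*s + 72)

Take the Laplace transform of both sides.
The derivative rules (L{y''} = s^2 Y - s·y(0) - y'(0) and L{y'} = sY - y(0), with y(0) = 0, y'(0) = 5) turn the left side into (s^2 - 2*s - 9)Y - (5).
The right side is L{e^(8*t)} = 1/(s - 8).
So (s^2 - 2*s - 9)Y = 1/(s - 8) + (5).
Isolate Y and clear denominators.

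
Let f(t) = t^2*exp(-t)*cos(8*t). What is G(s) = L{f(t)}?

L{cos(8t)} = s/(s^2 + 64).
Multiplying by e^(-t) shifts s → s + 1, so L{exp(-t)*cos(8*t)} = (s + 1)/((s + 1)^2 + 64).
Then apply L{t^2·g(t)} = (-1)^2 d^2/ds^2[H(s)] with H(s) = (s + 1)/((s + 1)^2 + 64):
differentiating 2 times and applying the sign gives 2*(s + 1)*(s^2 + 2*s - 191)/(s^2 + 2*s + 65)^3.

G(s) = 2*(s + 1)*(s^2 + 2*s - 191)/(s^2 + 2*s + 65)^3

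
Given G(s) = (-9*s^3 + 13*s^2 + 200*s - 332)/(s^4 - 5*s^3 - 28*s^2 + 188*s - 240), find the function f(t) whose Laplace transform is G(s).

f(t) = -4*exp(5*t) - 5*exp(4*t) + exp(2*t) - exp(-6*t)

Factor the denominator: s^4 - 5*s^3 - 28*s^2 + 188*s - 240 = (s - 5)*(s - 4)*(s - 2)*(s + 6).
Partial fraction decomposition gives [-1/(s + 6)] + [-5/(s - 4)] + [-4/(s - 5)] + [1/(s - 2)].
Invert each term: -1/(s + 6) ↔ -e^(-6t); -5/(s - 4) ↔ -5e^(4t); -4/(s - 5) ↔ -4e^(5t); 1/(s - 2) ↔ e^(2t).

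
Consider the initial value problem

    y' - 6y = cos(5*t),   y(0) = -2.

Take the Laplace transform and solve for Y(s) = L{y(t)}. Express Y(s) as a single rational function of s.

Apply the Laplace transform to the equation.
Using L{y'} = sY - y(0) = sY - (-2), the left side becomes (s - 6)Y - (-2).
The right side is L{cos(5*t)} = s/(s^2 + 25).
So (s - 6)Y = s/(s^2 + 25) + (-2).
Divide through and combine into a single rational function.

Y(s) = (-2*s^2 + s - 50)/(s^3 - 6*s^2 + 25*s - 150)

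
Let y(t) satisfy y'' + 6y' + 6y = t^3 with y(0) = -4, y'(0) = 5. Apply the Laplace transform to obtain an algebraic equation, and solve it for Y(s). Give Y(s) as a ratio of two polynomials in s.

Take the Laplace transform of both sides.
Using L{y''} = s^2 Y - s·y(0) - y'(0) and L{y'} = sY - y(0), with y(0) = -4, y'(0) = 5, the left side becomes (s^2 + 6*s + 6)Y - (-4*s - 19).
The right side is L{t^3} = 6/s^4.
So (s^2 + 6*s + 6)Y = 6/s^4 + (-4*s - 19).
Solve for Y(s) and write it as one ratio of polynomials.

Y(s) = (-4*s^5 - 19*s^4 + 6)/(s^6 + 6*s^5 + 6*s^4)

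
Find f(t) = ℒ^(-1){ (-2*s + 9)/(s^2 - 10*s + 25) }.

Factor the denominator: s^2 - 10*s + 25 = (s - 5)^2.
Partial fraction decomposition gives [-2/(s - 5)] + [-1/(s - 5)^2].
Invert each term: -2/(s - 5) ↔ -2e^(5t); -1/(s - 5)^2 ↔ -t·e^(5t).

f(t) = -t*exp(5*t) - 2*exp(5*t)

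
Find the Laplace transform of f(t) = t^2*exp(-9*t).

2/(s + 9)^3

L{e^(-9t)} = 1/(s + 9).
Then apply L{t^2·g(t)} = (-1)^2 d^2/ds^2[G(s)] with G(s) = 1/(s + 9):
differentiating 2 times and applying the sign gives 2/(s + 9)^3.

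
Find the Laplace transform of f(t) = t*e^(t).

L{t} = 1!/s^2 = 1/s^2.
By the first shifting theorem, multiplying by e^(t) replaces s with s - 1.

(s - 1)^(-2)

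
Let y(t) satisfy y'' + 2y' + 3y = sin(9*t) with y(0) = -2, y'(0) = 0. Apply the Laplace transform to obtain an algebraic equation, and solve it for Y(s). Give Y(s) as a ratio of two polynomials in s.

Take the Laplace transform of both sides.
With L{y''} = s^2 Y - s·y(0) - y'(0) and L{y'} = sY - y(0), with y(0) = -2, y'(0) = 0: the LHS transforms to (s^2 + 2*s + 3)Y - (-2*s - 4).
The right side is L{sin(9*t)} = 9/(s^2 + 81).
So (s^2 + 2*s + 3)Y = 9/(s^2 + 81) + (-2*s - 4).
Isolate Y and clear denominators.

Y(s) = (-2*s^3 - 4*s^2 - 162*s - 315)/(s^4 + 2*s^3 + 84*s^2 + 162*s + 243)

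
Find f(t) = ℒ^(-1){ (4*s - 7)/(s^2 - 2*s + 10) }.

f(t) = -exp(t)*sin(3*t) + 4*exp(t)*cos(3*t)

Complete the square in the denominator: s^2 - 2*s + 10 = (s - 1)^2 + 3^2.
Split the numerator to match: 4*s - 7 = 4·(s - 1) - 1·3.
Invert each term: 4·(s - 1)/((s - 1)^2 + 9) ↔ 4e^(t)cos(3t); -1·3/((s - 1)^2 + 9) ↔ -e^(t)sin(3t).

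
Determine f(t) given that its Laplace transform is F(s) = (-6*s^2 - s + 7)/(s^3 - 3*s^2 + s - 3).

f(t) = -5*exp(3*t) - 4*sin(t) - cos(t)

Factor the denominator: s^3 - 3*s^2 + s - 3 = (s - 3)*(s^2 + 1).
Partial fraction decomposition gives [-5/(s - 3)] + [-s/(s^2 + 1)] + [-4/(s^2 + 1)].
Invert each term: -5/(s - 3) ↔ -5e^(3t); -1·s/(s^2 + 1) ↔ -cos(t); -4·1/(s^2 + 1) ↔ -4sin(t).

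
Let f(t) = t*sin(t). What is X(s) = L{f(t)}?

L{sin(t)} = 1/(s^2 + 1).
Then apply L{t·g(t)} = -d/ds[G(s)] with G(s) = 1/(s^2 + 1):
differentiating 1 time and applying the sign gives 2*s/(s^2 + 1)^2.

X(s) = 2*s/(s^2 + 1)^2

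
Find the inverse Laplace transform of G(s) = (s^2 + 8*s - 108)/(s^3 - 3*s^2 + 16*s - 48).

Factor the denominator: s^3 - 3*s^2 + 16*s - 48 = (s - 3)*(s^2 + 16).
Partial fraction decomposition gives [-3/(s - 3)] + [4*s/(s^2 + 16)] + [20/(s^2 + 16)].
Invert each term: -3/(s - 3) ↔ -3e^(3t); 4·s/(s^2 + 16) ↔ 4cos(4t); 5·4/(s^2 + 16) ↔ 5sin(4t).

-3*exp(3*t) + 5*sin(4*t) + 4*cos(4*t)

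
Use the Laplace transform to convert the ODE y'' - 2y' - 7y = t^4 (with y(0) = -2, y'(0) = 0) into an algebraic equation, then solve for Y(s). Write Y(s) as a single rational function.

Transform both sides with L{·}.
Using L{y''} = s^2 Y - s·y(0) - y'(0) and L{y'} = sY - y(0), with y(0) = -2, y'(0) = 0, the left side becomes (s^2 - 2*s - 7)Y - (-2*s + 4).
The right side is L{t^4} = 24/s^5.
So (s^2 - 2*s - 7)Y = 24/s^5 + (-2*s + 4).
Divide through and combine into a single rational function.

Y(s) = (-2*s^6 + 4*s^5 + 24)/(s^7 - 2*s^6 - 7*s^5)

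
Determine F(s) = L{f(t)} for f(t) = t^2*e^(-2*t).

L{e^(-2t)} = 1/(s + 2).
Then apply L{t^2·g(t)} = (-1)^2 d^2/ds^2[G(s)] with G(s) = 1/(s + 2):
differentiating 2 times and applying the sign gives 2/(s + 2)^3.

F(s) = 2/(s + 2)^3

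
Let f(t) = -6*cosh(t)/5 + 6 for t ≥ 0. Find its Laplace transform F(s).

The transform is linear, so treat each term independently.
L{6} = 6/s; (-6/5)·[L{cosh(t)} = s/(s^2 - 1)].

F(s) = -6*s/(5*(s^2 - 1)) + 6/s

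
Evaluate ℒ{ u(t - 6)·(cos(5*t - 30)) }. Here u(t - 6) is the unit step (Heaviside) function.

s*exp(-6*s)/(s^2 + 25)

By the second shifting theorem, L{u(t - c)·g(t - c)} = e^(-cs)·G(s) with c = 6 and G(s) = L{g(t)}.
L{cos(5t)} = s/(s^2 + 25).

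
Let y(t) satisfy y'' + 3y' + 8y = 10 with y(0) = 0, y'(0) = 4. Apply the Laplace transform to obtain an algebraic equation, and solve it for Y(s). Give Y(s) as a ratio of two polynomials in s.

Take the Laplace transform of both sides.
With L{y''} = s^2 Y - s·y(0) - y'(0) and L{y'} = sY - y(0), with y(0) = 0, y'(0) = 4: the LHS transforms to (s^2 + 3*s + 8)Y - (4).
The right side is L{10} = 10/s.
So (s^2 + 3*s + 8)Y = 10/s + (4).
Isolate Y and clear denominators.

Y(s) = (4*s + 10)/(s^3 + 3*s^2 + 8*s)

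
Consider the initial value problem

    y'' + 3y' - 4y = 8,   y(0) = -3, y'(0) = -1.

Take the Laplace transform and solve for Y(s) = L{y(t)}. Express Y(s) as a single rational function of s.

Take the Laplace transform of both sides.
With L{y''} = s^2 Y - s·y(0) - y'(0) and L{y'} = sY - y(0), with y(0) = -3, y'(0) = -1: the LHS transforms to (s^2 + 3*s - 4)Y - (-3*s - 10).
The right side is L{8} = 8/s.
So (s^2 + 3*s - 4)Y = 8/s + (-3*s - 10).
Isolate Y and clear denominators.

Y(s) = (-3*s + 2)/(s^2 - s)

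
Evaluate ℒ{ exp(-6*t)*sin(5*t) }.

5/((s + 6)^2 + 25)

L{sin(5t)} = 5/(s^2 + 25).
By the first shifting theorem, multiplying by e^(-6t) replaces s with s + 6.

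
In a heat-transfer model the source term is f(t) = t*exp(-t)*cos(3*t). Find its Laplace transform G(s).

G(s) = (s - 2)*(s + 4)/(s^2 + 2*s + 10)^2

L{cos(3t)} = s/(s^2 + 9).
Multiplying by e^(-t) shifts s → s + 1, so L{exp(-t)*cos(3*t)} = (s + 1)/((s + 1)^2 + 9).
Then apply L{t·g(t)} = -d/ds[H(s)] with H(s) = (s + 1)/((s + 1)^2 + 9):
differentiating 1 time and applying the sign gives (s - 2)*(s + 4)/(s^2 + 2*s + 10)^2.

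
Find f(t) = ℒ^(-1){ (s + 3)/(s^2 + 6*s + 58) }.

f(t) = exp(-3*t)*cos(7*t)

Rewrite the denominator: s^2 + 6*s + 58 = (s + 3)^2 + 49.
The form in (s + 3) signals a first-shifting-theorem factor e^(-3t).
Since L{cos(7t)} = s/(s^2 + 49), the inverse is e^(-3*t)*cos(7*t).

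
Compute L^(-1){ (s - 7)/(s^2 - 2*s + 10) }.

-2*exp(t)*sin(3*t) + exp(t)*cos(3*t)

Complete the square in the denominator: s^2 - 2*s + 10 = (s - 1)^2 + 3^2.
Split the numerator to match: s - 7 = 1·(s - 1) - 2·3.
Invert each term: 1·(s - 1)/((s - 1)^2 + 9) ↔ e^(t)cos(3t); -2·3/((s - 1)^2 + 9) ↔ -2e^(t)sin(3t).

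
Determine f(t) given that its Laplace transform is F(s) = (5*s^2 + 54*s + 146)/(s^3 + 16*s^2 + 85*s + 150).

Factor the denominator: s^3 + 16*s^2 + 85*s + 150 = (s + 5)^2*(s + 6).
Partial fraction decomposition gives [3/(s + 5)] + [(s + 5)^(-2)] + [2/(s + 6)].
Invert each term: 3/(s + 5) ↔ 3e^(-5t); 1/(s + 5)^2 ↔ t·e^(-5t); 2/(s + 6) ↔ 2e^(-6t).

f(t) = t*exp(-5*t) + 3*exp(-5*t) + 2*exp(-6*t)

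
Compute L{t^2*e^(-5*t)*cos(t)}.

2*(s + 5)*(s^2 + 10*s + 22)/(s^2 + 10*s + 26)^3

L{cos(t)} = s/(s^2 + 1).
Multiplying by e^(-5t) shifts s → s + 5, so L{e^(-5*t)*cos(t)} = (s + 5)/((s + 5)^2 + 1).
Then apply L{t^2·g(t)} = (-1)^2 d^2/ds^2[H(s)] with H(s) = (s + 5)/((s + 5)^2 + 1):
differentiating 2 times and applying the sign gives 2*(s + 5)*(s^2 + 10*s + 22)/(s^2 + 10*s + 26)^3.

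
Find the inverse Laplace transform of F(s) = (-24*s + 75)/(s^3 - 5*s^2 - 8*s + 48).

Factor the denominator: s^3 - 5*s^2 - 8*s + 48 = (s - 4)^2*(s + 3).
Partial fraction decomposition gives [-3/(s - 4)] + [-3/(s - 4)^2] + [3/(s + 3)].
Invert each term: -3/(s - 4) ↔ -3e^(4t); -3/(s - 4)^2 ↔ -3t·e^(4t); 3/(s + 3) ↔ 3e^(-3t).

-3*t*exp(4*t) - 3*exp(4*t) + 3*exp(-3*t)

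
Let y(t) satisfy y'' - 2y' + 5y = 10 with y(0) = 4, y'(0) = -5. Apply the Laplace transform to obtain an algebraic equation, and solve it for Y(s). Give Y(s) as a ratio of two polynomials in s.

Y(s) = (4*s^2 - 13*s + 10)/(s^3 - 2*s^2 + 5*s)

Transform both sides with L{·}.
With L{y''} = s^2 Y - s·y(0) - y'(0) and L{y'} = sY - y(0), with y(0) = 4, y'(0) = -5: the LHS transforms to (s^2 - 2*s + 5)Y - (4*s - 13).
The right side is L{10} = 10/s.
So (s^2 - 2*s + 5)Y = 10/s + (4*s - 13).
Divide through and combine into a single rational function.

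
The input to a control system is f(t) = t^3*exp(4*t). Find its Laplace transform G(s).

G(s) = 6/(s - 4)^4

L{t^3} = 3!/s^4 = 6/s^4.
By the first shifting theorem, multiplying by e^(4t) replaces s with s - 4.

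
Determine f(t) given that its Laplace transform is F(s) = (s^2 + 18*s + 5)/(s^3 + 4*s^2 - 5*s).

f(t) = 4*exp(t) - 1 - 2*exp(-5*t)

Factor the denominator: s^3 + 4*s^2 - 5*s = s*(s - 1)*(s + 5).
Partial fraction decomposition gives [-2/(s + 5)] + [4/(s - 1)] + [-1/s].
Invert each term: -2/(s + 5) ↔ -2e^(-5t); 4/(s - 1) ↔ 4e^(t); -1/(s - 0) ↔ -e^(0t).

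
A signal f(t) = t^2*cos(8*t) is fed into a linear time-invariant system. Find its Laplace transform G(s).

L{cos(8t)} = s/(s^2 + 64).
Then apply L{t^2·g(t)} = (-1)^2 d^2/ds^2[H(s)] with H(s) = s/(s^2 + 64):
differentiating 2 times and applying the sign gives 2*s*(s^2 - 192)/(s^2 + 64)^3.

G(s) = 2*s*(s^2 - 192)/(s^2 + 64)^3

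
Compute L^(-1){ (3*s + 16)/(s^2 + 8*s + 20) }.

2*exp(-4*t)*sin(2*t) + 3*exp(-4*t)*cos(2*t)

Complete the square in the denominator: s^2 + 8*s + 20 = (s + 4)^2 + 2^2.
Split the numerator to match: 3*s + 16 = 3·(s + 4) + 2·2.
Invert each term: 3·(s + 4)/((s + 4)^2 + 4) ↔ 3e^(-4t)cos(2t); 2·2/((s + 4)^2 + 4) ↔ 2e^(-4t)sin(2t).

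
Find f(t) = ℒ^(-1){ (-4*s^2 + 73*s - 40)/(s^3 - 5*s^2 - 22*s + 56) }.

f(t) = 5*exp(7*t) - 3*exp(2*t) - 6*exp(-4*t)

Factor the denominator: s^3 - 5*s^2 - 22*s + 56 = (s - 7)*(s - 2)*(s + 4).
Partial fraction decomposition gives [5/(s - 7)] + [-3/(s - 2)] + [-6/(s + 4)].
Invert each term: 5/(s - 7) ↔ 5e^(7t); -3/(s - 2) ↔ -3e^(2t); -6/(s + 4) ↔ -6e^(-4t).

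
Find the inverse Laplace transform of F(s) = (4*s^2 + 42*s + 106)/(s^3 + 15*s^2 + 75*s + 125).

Factor the denominator: s^3 + 15*s^2 + 75*s + 125 = (s + 5)^3.
Partial fraction decomposition gives [4/(s + 5)] + [2/(s + 5)^2] + [-4/(s + 5)^3].
Invert each term: 4/(s + 5) ↔ 4e^(-5t); 2/(s + 5)^2 ↔ 2t·e^(-5t); -4/(s + 5)^3 ↔ (-2)t^2·e^(-5t).

-2*t^2*exp(-5*t) + 2*t*exp(-5*t) + 4*exp(-5*t)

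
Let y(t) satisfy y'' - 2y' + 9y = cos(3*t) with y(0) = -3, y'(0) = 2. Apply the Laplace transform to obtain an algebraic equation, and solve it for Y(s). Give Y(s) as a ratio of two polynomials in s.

Y(s) = (-3*s^3 + 8*s^2 - 26*s + 72)/(s^4 - 2*s^3 + 18*s^2 - 18*s + 81)

Transform both sides with L{·}.
Using L{y''} = s^2 Y - s·y(0) - y'(0) and L{y'} = sY - y(0), with y(0) = -3, y'(0) = 2, the left side becomes (s^2 - 2*s + 9)Y - (-3*s + 8).
The right side is L{cos(3*t)} = s/(s^2 + 9).
So (s^2 - 2*s + 9)Y = s/(s^2 + 9) + (-3*s + 8).
Solve for Y(s) and write it as one ratio of polynomials.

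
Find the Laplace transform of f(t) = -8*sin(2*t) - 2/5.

The transform is linear, so treat each term independently.
L{-2/5} = (-2/5)/s; (-8)·[L{sin(2t)} = 2/(s^2 + 4)].

-16/(s^2 + 4) - 2/(5*s)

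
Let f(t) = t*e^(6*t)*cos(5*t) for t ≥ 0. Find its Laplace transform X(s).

L{cos(5t)} = s/(s^2 + 25).
Multiplying by e^(6t) shifts s → s - 6, so L{e^(6*t)*cos(5*t)} = (s - 6)/((s - 6)^2 + 25).
Then apply L{t·g(t)} = -d/ds[G(s)] with G(s) = (s - 6)/((s - 6)^2 + 25):
differentiating 1 time and applying the sign gives (s - 11)*(s - 1)/(s^2 - 12*s + 61)^2.

X(s) = (s - 11)*(s - 1)/(s^2 - 12*s + 61)^2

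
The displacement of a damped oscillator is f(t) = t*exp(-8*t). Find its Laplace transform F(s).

L{e^(-8t)} = 1/(s + 8).
Then apply L{t·g(t)} = -d/ds[G(s)] with G(s) = 1/(s + 8):
differentiating 1 time and applying the sign gives (s + 8)^(-2).

F(s) = (s + 8)^(-2)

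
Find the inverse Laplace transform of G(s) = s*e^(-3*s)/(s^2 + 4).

The factor e^(-3s) signals a time shift by c = 3 (second shifting theorem).
L{cos(2t)} = s/(s^2 + 4), so L^-1{s/(s^2 + 4)} = cos(2*t).
Hence the inverse is u(t - 3) times that function evaluated at t - 3.

Heaviside(t - 3)*(cos(2*t - 6))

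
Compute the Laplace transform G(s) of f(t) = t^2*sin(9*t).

L{sin(9t)} = 9/(s^2 + 81).
Then apply L{t^2·g(t)} = (-1)^2 d^2/ds^2[H(s)] with H(s) = 9/(s^2 + 81):
differentiating 2 times and applying the sign gives 54*(s^2 - 27)/(s^2 + 81)^3.

G(s) = 54*(s^2 - 27)/(s^2 + 81)^3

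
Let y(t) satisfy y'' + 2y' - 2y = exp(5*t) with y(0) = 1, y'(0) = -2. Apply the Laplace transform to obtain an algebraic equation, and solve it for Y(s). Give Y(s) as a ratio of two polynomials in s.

Y(s) = (s^2 - 5*s + 1)/(s^3 - 3*s^2 - 12*s + 10)

Laplace-transform each side.
The derivative rules (L{y''} = s^2 Y - s·y(0) - y'(0) and L{y'} = sY - y(0), with y(0) = 1, y'(0) = -2) turn the left side into (s^2 + 2*s - 2)Y - (s).
The right side is L{exp(5*t)} = 1/(s - 5).
So (s^2 + 2*s - 2)Y = 1/(s - 5) + (s).
Solve for Y(s) and write it as one ratio of polynomials.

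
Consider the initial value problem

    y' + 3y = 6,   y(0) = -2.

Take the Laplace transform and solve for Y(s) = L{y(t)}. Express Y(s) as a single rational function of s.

Y(s) = (-2*s + 6)/(s^2 + 3*s)

Apply the Laplace transform to the equation.
Using L{y'} = sY - y(0) = sY - (-2), the left side becomes (s + 3)Y - (-2).
The right side is L{6} = 6/s.
So (s + 3)Y = 6/s + (-2).
Divide through and combine into a single rational function.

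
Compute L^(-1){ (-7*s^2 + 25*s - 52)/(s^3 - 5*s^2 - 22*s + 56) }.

-4*exp(7*t) + exp(2*t) - 4*exp(-4*t)

Factor the denominator: s^3 - 5*s^2 - 22*s + 56 = (s - 7)*(s - 2)*(s + 4).
Partial fraction decomposition gives [-4/(s - 7)] + [1/(s - 2)] + [-4/(s + 4)].
Invert each term: -4/(s - 7) ↔ -4e^(7t); 1/(s - 2) ↔ e^(2t); -4/(s + 4) ↔ -4e^(-4t).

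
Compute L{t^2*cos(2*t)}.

L{cos(2t)} = s/(s^2 + 4).
Then apply L{t^2·g(t)} = (-1)^2 d^2/ds^2[G(s)] with G(s) = s/(s^2 + 4):
differentiating 2 times and applying the sign gives 2*s*(s^2 - 12)/(s^2 + 4)^3.

2*s*(s^2 - 12)/(s^2 + 4)^3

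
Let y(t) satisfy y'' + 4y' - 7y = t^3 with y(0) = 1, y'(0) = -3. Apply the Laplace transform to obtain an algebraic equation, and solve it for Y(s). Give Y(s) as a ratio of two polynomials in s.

Y(s) = (s^5 + s^4 + 6)/(s^6 + 4*s^5 - 7*s^4)

Laplace-transform each side.
Using L{y''} = s^2 Y - s·y(0) - y'(0) and L{y'} = sY - y(0), with y(0) = 1, y'(0) = -3, the left side becomes (s^2 + 4*s - 7)Y - (s + 1).
The right side is L{t^3} = 6/s^4.
So (s^2 + 4*s - 7)Y = 6/s^4 + (s + 1).
Isolate Y and clear denominators.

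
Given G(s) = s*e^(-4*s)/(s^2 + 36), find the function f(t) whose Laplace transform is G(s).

The factor e^(-4s) signals a time shift by c = 4 (second shifting theorem).
L{cos(6t)} = s/(s^2 + 36), so L^-1{s/(s^2 + 36)} = cos(6*t).
Hence the inverse is u(t - 4) times that function evaluated at t - 4.

f(t) = Heaviside(t - 4)*(cos(6*t - 24))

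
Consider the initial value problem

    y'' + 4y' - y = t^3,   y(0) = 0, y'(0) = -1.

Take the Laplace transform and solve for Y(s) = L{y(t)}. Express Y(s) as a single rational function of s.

Y(s) = (-s^4 + 6)/(s^6 + 4*s^5 - s^4)

Take the Laplace transform of both sides.
The derivative rules (L{y''} = s^2 Y - s·y(0) - y'(0) and L{y'} = sY - y(0), with y(0) = 0, y'(0) = -1) turn the left side into (s^2 + 4*s - 1)Y - (-1).
The right side is L{t^3} = 6/s^4.
So (s^2 + 4*s - 1)Y = 6/s^4 + (-1).
Divide through and combine into a single rational function.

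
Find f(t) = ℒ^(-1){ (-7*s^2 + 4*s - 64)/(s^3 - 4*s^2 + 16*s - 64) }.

f(t) = -5*exp(4*t) - sin(4*t) - 2*cos(4*t)

Factor the denominator: s^3 - 4*s^2 + 16*s - 64 = (s - 4)*(s^2 + 16).
Partial fraction decomposition gives [-5/(s - 4)] + [-2*s/(s^2 + 16)] + [-4/(s^2 + 16)].
Invert each term: -5/(s - 4) ↔ -5e^(4t); -2·s/(s^2 + 16) ↔ -2cos(4t); -1·4/(s^2 + 16) ↔ -sin(4t).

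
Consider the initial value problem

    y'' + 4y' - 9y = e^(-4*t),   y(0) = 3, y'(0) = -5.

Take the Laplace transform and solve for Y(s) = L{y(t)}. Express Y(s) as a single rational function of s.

Y(s) = (3*s^2 + 19*s + 29)/(s^3 + 8*s^2 + 7*s - 36)

Laplace-transform each side.
With L{y''} = s^2 Y - s·y(0) - y'(0) and L{y'} = sY - y(0), with y(0) = 3, y'(0) = -5: the LHS transforms to (s^2 + 4*s - 9)Y - (3*s + 7).
The right side is L{e^(-4*t)} = 1/(s + 4).
So (s^2 + 4*s - 9)Y = 1/(s + 4) + (3*s + 7).
Solve for Y(s) and write it as one ratio of polynomials.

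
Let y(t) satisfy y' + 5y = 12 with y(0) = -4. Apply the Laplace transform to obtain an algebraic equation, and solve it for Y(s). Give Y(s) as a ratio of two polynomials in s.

Y(s) = (-4*s + 12)/(s^2 + 5*s)

Apply the Laplace transform to the equation.
With L{y'} = sY - y(0) = sY - (-4): the LHS transforms to (s + 5)Y - (-4).
The right side is L{12} = 12/s.
So (s + 5)Y = 12/s + (-4).
Solve for Y(s) and write it as one ratio of polynomials.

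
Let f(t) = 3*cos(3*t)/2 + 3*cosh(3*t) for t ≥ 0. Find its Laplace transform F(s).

Apply the Laplace transform termwise.
(3/2)·[L{cos(3t)} = s/(s^2 + 9)]; (3)·[L{cosh(3t)} = s/(s^2 - 9)].

F(s) = 3*s/(2*(s^2 + 9)) + 3*s/(s^2 - 9)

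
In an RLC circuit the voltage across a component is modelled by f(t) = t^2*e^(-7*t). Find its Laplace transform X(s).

L{e^(-7t)} = 1/(s + 7).
Then apply L{t^2·g(t)} = (-1)^2 d^2/ds^2[G(s)] with G(s) = 1/(s + 7):
differentiating 2 times and applying the sign gives 2/(s + 7)^3.

X(s) = 2/(s + 7)^3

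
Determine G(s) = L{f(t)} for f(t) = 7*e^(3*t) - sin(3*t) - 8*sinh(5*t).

The transform is linear, so treat each term independently.
(7)·[L{e^(3t)} = 1/(s - 3)]; (-8)·[L{sinh(5t)} = 5/(s^2 - 25)]; (-1)·[L{sin(3t)} = 3/(s^2 + 9)].

G(s) = -3/(s^2 + 9) - 40/(s^2 - 25) + 7/(s - 3)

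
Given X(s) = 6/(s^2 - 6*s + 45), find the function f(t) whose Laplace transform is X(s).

Rewrite the denominator: s^2 - 6*s + 45 = (s - 3)^2 + 36.
The form in (s - 3) signals a first-shifting-theorem factor e^(3t).
Since L{sin(6t)} = 6/(s^2 + 36), the inverse is e^(3*t)*sin(6*t).

f(t) = exp(3*t)*sin(6*t)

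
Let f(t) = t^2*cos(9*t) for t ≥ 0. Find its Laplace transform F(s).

F(s) = 2*s*(s^2 - 243)/(s^2 + 81)^3

L{cos(9t)} = s/(s^2 + 81).
Then apply L{t^2·g(t)} = (-1)^2 d^2/ds^2[G(s)] with G(s) = s/(s^2 + 81):
differentiating 2 times and applying the sign gives 2*s*(s^2 - 243)/(s^2 + 81)^3.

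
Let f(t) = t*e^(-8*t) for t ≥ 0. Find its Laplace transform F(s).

F(s) = (s + 8)^(-2)

L{e^(-8t)} = 1/(s + 8).
Then apply L{t·g(t)} = -d/ds[G(s)] with G(s) = 1/(s + 8):
differentiating 1 time and applying the sign gives (s + 8)^(-2).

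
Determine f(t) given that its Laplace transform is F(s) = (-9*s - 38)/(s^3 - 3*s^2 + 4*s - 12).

Factor the denominator: s^3 - 3*s^2 + 4*s - 12 = (s - 3)*(s^2 + 4).
Partial fraction decomposition gives [-5/(s - 3)] + [5*s/(s^2 + 4)] + [6/(s^2 + 4)].
Invert each term: -5/(s - 3) ↔ -5e^(3t); 5·s/(s^2 + 4) ↔ 5cos(2t); 3·2/(s^2 + 4) ↔ 3sin(2t).

f(t) = -5*exp(3*t) + 3*sin(2*t) + 5*cos(2*t)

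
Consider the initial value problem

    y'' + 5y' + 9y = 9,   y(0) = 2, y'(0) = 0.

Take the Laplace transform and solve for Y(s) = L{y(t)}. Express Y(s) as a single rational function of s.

Y(s) = (2*s^2 + 10*s + 9)/(s^3 + 5*s^2 + 9*s)

Apply the Laplace transform to the equation.
With L{y''} = s^2 Y - s·y(0) - y'(0) and L{y'} = sY - y(0), with y(0) = 2, y'(0) = 0: the LHS transforms to (s^2 + 5*s + 9)Y - (2*s + 10).
The right side is L{9} = 9/s.
So (s^2 + 5*s + 9)Y = 9/s + (2*s + 10).
Solve for Y(s) and write it as one ratio of polynomials.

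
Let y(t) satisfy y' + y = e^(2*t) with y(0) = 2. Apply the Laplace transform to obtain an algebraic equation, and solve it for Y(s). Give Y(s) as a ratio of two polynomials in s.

Y(s) = (2*s - 3)/(s^2 - s - 2)

Apply the Laplace transform to the equation.
Using L{y'} = sY - y(0) = sY - 2, the left side becomes (s + 1)Y - (2).
The right side is L{e^(2*t)} = 1/(s - 2).
So (s + 1)Y = 1/(s - 2) + (2).
Isolate Y and clear denominators.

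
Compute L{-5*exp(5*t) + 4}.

-5/(s - 5) + 4/s

By linearity of the Laplace transform, transform each term separately.
L{4} = 4/s; (-5)·[L{e^(5t)} = 1/(s - 5)].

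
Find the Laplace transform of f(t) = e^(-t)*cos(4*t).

L{cos(4t)} = s/(s^2 + 16).
By the first shifting theorem, multiplying by e^(-t) replaces s with s + 1.

(s + 1)/((s + 1)^2 + 16)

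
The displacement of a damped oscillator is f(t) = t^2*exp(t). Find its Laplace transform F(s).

F(s) = 2/(s - 1)^3

L{e^(t)} = 1/(s - 1).
Then apply L{t^2·g(t)} = (-1)^2 d^2/ds^2[G(s)] with G(s) = 1/(s - 1):
differentiating 2 times and applying the sign gives 2/(s - 1)^3.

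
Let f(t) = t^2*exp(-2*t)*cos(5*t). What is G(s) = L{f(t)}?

G(s) = 2*(s + 2)*(s^2 + 4*s - 71)/(s^2 + 4*s + 29)^3

L{cos(5t)} = s/(s^2 + 25).
Multiplying by e^(-2t) shifts s → s + 2, so L{exp(-2*t)*cos(5*t)} = (s + 2)/((s + 2)^2 + 25).
Then apply L{t^2·g(t)} = (-1)^2 d^2/ds^2[H(s)] with H(s) = (s + 2)/((s + 2)^2 + 25):
differentiating 2 times and applying the sign gives 2*(s + 2)*(s^2 + 4*s - 71)/(s^2 + 4*s + 29)^3.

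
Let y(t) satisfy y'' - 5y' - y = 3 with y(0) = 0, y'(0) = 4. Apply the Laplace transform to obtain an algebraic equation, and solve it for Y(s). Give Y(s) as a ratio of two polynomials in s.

Transform both sides with L{·}.
Using L{y''} = s^2 Y - s·y(0) - y'(0) and L{y'} = sY - y(0), with y(0) = 0, y'(0) = 4, the left side becomes (s^2 - 5*s - 1)Y - (4).
The right side is L{3} = 3/s.
So (s^2 - 5*s - 1)Y = 3/s + (4).
Solve for Y(s) and write it as one ratio of polynomials.

Y(s) = (4*s + 3)/(s^3 - 5*s^2 - s)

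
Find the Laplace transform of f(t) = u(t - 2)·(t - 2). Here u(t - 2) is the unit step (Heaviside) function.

By the second shifting theorem, L{u(t - c)·g(t - c)} = e^(-cs)·H(s) with c = 2 and H(s) = L{g(t)}.
L{t} = 1!/s^2 = 1/s^2.

exp(-2*s)/s^2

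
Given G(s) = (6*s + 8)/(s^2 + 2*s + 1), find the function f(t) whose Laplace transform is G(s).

f(t) = 2*t*exp(-t) + 6*exp(-t)

Factor the denominator: s^2 + 2*s + 1 = (s + 1)^2.
Partial fraction decomposition gives [6/(s + 1)] + [2/(s + 1)^2].
Invert each term: 6/(s + 1) ↔ 6e^(-t); 2/(s + 1)^2 ↔ 2t·e^(-t).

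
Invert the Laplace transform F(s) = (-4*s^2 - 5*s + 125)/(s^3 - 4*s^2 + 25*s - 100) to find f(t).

f(t) = exp(4*t) - 5*sin(5*t) - 5*cos(5*t)

Factor the denominator: s^3 - 4*s^2 + 25*s - 100 = (s - 4)*(s^2 + 25).
Partial fraction decomposition gives [1/(s - 4)] + [-5*s/(s^2 + 25)] + [-25/(s^2 + 25)].
Invert each term: 1/(s - 4) ↔ e^(4t); -5·s/(s^2 + 25) ↔ -5cos(5t); -5·5/(s^2 + 25) ↔ -5sin(5t).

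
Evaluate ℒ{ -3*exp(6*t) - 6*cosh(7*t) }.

-6*s/(s^2 - 49) - 3/(s - 6)

By linearity of the Laplace transform, transform each term separately.
(-3)·[L{e^(6t)} = 1/(s - 6)]; (-6)·[L{cosh(7t)} = s/(s^2 - 49)].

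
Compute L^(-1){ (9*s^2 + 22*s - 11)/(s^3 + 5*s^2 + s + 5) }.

-3*sin(t) + 5*cos(t) + 4*exp(-5*t)

Factor the denominator: s^3 + 5*s^2 + s + 5 = (s + 5)*(s^2 + 1).
Partial fraction decomposition gives [4/(s + 5)] + [5*s/(s^2 + 1)] + [-3/(s^2 + 1)].
Invert each term: 4/(s + 5) ↔ 4e^(-5t); 5·s/(s^2 + 1) ↔ 5cos(t); -3·1/(s^2 + 1) ↔ -3sin(t).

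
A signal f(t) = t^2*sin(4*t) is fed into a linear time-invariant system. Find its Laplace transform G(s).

L{sin(4t)} = 4/(s^2 + 16).
Then apply L{t^2·g(t)} = (-1)^2 d^2/ds^2[H(s)] with H(s) = 4/(s^2 + 16):
differentiating 2 times and applying the sign gives 8*(3*s^2 - 16)/(s^2 + 16)^3.

G(s) = 8*(3*s^2 - 16)/(s^2 + 16)^3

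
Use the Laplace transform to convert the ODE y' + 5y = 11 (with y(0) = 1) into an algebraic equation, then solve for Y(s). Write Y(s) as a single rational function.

Take the Laplace transform of both sides.
The derivative rules (L{y'} = sY - y(0) = sY - 1) turn the left side into (s + 5)Y - (1).
The right side is L{11} = 11/s.
So (s + 5)Y = 11/s + (1).
Isolate Y and clear denominators.

Y(s) = (s + 11)/(s^2 + 5*s)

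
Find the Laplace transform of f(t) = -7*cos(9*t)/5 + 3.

By linearity of the Laplace transform, transform each term separately.
L{3} = 3/s; (-7/5)·[L{cos(9t)} = s/(s^2 + 81)].

-7*s/(5*(s^2 + 81)) + 3/s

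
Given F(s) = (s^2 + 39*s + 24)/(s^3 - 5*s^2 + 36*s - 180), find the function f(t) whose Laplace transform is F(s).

f(t) = 4*exp(5*t) + 4*sin(6*t) - 3*cos(6*t)

Factor the denominator: s^3 - 5*s^2 + 36*s - 180 = (s - 5)*(s^2 + 36).
Partial fraction decomposition gives [4/(s - 5)] + [-3*s/(s^2 + 36)] + [24/(s^2 + 36)].
Invert each term: 4/(s - 5) ↔ 4e^(5t); -3·s/(s^2 + 36) ↔ -3cos(6t); 4·6/(s^2 + 36) ↔ 4sin(6t).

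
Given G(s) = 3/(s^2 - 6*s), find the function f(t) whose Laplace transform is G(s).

f(t) = exp(3*t)*sinh(3*t)

Rewrite the denominator: s^2 - 6*s = (s - 3)^2 - 9.
The form in (s - 3) signals a first-shifting-theorem factor e^(3t).
Since L{sinh(3t)} = 3/(s^2 - 9), the inverse is e^(3*t)*sinh(3*t).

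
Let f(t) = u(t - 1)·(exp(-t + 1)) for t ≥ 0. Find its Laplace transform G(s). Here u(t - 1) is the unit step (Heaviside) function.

G(s) = exp(-s)/(s + 1)

By the second shifting theorem, L{u(t - c)·g(t - c)} = e^(-cs)·H(s) with c = 1 and H(s) = L{g(t)}.
L{e^(-t)} = 1/(s + 1).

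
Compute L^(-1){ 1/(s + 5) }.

Since L{e^(-5t)} = 1/(s + 5), the inverse is e^(-5*t).

exp(-5*t)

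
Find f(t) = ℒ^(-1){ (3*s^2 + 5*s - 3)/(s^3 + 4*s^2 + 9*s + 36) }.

Factor the denominator: s^3 + 4*s^2 + 9*s + 36 = (s + 4)*(s^2 + 9).
Partial fraction decomposition gives [1/(s + 4)] + [2*s/(s^2 + 9)] + [-3/(s^2 + 9)].
Invert each term: 1/(s + 4) ↔ e^(-4t); 2·s/(s^2 + 9) ↔ 2cos(3t); -1·3/(s^2 + 9) ↔ -sin(3t).

f(t) = -sin(3*t) + 2*cos(3*t) + exp(-4*t)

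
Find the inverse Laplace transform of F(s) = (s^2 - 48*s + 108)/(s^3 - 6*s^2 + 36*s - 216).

Factor the denominator: s^3 - 6*s^2 + 36*s - 216 = (s - 6)*(s^2 + 36).
Partial fraction decomposition gives [-2/(s - 6)] + [3*s/(s^2 + 36)] + [-30/(s^2 + 36)].
Invert each term: -2/(s - 6) ↔ -2e^(6t); 3·s/(s^2 + 36) ↔ 3cos(6t); -5·6/(s^2 + 36) ↔ -5sin(6t).

-2*exp(6*t) - 5*sin(6*t) + 3*cos(6*t)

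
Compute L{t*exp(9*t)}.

(s - 9)^(-2)

L{e^(9t)} = 1/(s - 9).
Then apply L{t·g(t)} = -d/ds[H(s)] with H(s) = 1/(s - 9):
differentiating 1 time and applying the sign gives (s - 9)^(-2).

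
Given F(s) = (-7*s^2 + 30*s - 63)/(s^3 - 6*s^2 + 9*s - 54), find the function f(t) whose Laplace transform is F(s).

f(t) = -3*exp(6*t) + 2*sin(3*t) - 4*cos(3*t)

Factor the denominator: s^3 - 6*s^2 + 9*s - 54 = (s - 6)*(s^2 + 9).
Partial fraction decomposition gives [-3/(s - 6)] + [-4*s/(s^2 + 9)] + [6/(s^2 + 9)].
Invert each term: -3/(s - 6) ↔ -3e^(6t); -4·s/(s^2 + 9) ↔ -4cos(3t); 2·3/(s^2 + 9) ↔ 2sin(3t).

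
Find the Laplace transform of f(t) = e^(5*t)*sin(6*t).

L{sin(6t)} = 6/(s^2 + 36).
By the first shifting theorem, multiplying by e^(5t) replaces s with s - 5.

6/((s - 5)^2 + 36)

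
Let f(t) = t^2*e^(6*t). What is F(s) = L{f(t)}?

F(s) = 2/(s - 6)^3

L{e^(6t)} = 1/(s - 6).
Then apply L{t^2·g(t)} = (-1)^2 d^2/ds^2[G(s)] with G(s) = 1/(s - 6):
differentiating 2 times and applying the sign gives 2/(s - 6)^3.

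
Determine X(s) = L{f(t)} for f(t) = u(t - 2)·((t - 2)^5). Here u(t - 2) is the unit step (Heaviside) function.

By the second shifting theorem, L{u(t - c)·g(t - c)} = e^(-cs)·G(s) with c = 2 and G(s) = L{g(t)}.
L{t^5} = 5!/s^6 = 120/s^6.

X(s) = 120*exp(-2*s)/s^6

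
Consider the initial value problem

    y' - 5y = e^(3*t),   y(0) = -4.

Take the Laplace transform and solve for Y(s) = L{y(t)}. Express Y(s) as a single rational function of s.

Transform both sides with L{·}.
Using L{y'} = sY - y(0) = sY - (-4), the left side becomes (s - 5)Y - (-4).
The right side is L{e^(3*t)} = 1/(s - 3).
So (s - 5)Y = 1/(s - 3) + (-4).
Divide through and combine into a single rational function.

Y(s) = (-4*s + 13)/(s^2 - 8*s + 15)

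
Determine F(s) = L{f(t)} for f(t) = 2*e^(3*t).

F(s) = 2/(s - 3)

L{2} = 2/s.
By the first shifting theorem, multiplying by e^(3t) replaces s with s - 3.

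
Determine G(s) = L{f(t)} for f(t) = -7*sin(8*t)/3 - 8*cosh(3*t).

The transform is linear, so treat each term independently.
(-7/3)·[L{sin(8t)} = 8/(s^2 + 64)]; (-8)·[L{cosh(3t)} = s/(s^2 - 9)].

G(s) = -8*s/(s^2 - 9) - 56/(3*(s^2 + 64))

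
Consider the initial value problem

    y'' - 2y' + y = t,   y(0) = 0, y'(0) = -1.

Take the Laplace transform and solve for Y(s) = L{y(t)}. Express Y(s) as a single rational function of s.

Take the Laplace transform of both sides.
Using L{y''} = s^2 Y - s·y(0) - y'(0) and L{y'} = sY - y(0), with y(0) = 0, y'(0) = -1, the left side becomes (s^2 - 2*s + 1)Y - (-1).
The right side is L{t} = s^(-2).
So (s^2 - 2*s + 1)Y = s^(-2) + (-1).
Divide through and combine into a single rational function.

Y(s) = (-s - 1)/(s^3 - s^2)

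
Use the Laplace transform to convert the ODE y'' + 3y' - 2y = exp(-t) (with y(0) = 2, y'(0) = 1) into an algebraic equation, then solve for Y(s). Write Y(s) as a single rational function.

Laplace-transform each side.
With L{y''} = s^2 Y - s·y(0) - y'(0) and L{y'} = sY - y(0), with y(0) = 2, y'(0) = 1: the LHS transforms to (s^2 + 3*s - 2)Y - (2*s + 7).
The right side is L{exp(-t)} = 1/(s + 1).
So (s^2 + 3*s - 2)Y = 1/(s + 1) + (2*s + 7).
Isolate Y and clear denominators.

Y(s) = (2*s^2 + 9*s + 8)/(s^3 + 4*s^2 + s - 2)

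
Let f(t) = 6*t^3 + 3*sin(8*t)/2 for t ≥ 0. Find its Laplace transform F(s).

Apply the Laplace transform termwise.
(3/2)·[L{sin(8t)} = 8/(s^2 + 64)]; (6)·[L{t^3} = 3!/s^4 = 6/s^4].

F(s) = 12/(s^2 + 64) + 36/s^4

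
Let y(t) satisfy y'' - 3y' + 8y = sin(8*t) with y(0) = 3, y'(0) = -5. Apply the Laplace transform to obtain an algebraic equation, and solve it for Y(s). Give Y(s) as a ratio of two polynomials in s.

Take the Laplace transform of both sides.
Using L{y''} = s^2 Y - s·y(0) - y'(0) and L{y'} = sY - y(0), with y(0) = 3, y'(0) = -5, the left side becomes (s^2 - 3*s + 8)Y - (3*s - 14).
The right side is L{sin(8*t)} = 8/(s^2 + 64).
So (s^2 - 3*s + 8)Y = 8/(s^2 + 64) + (3*s - 14).
Divide through and combine into a single rational function.

Y(s) = (3*s^3 - 14*s^2 + 192*s - 888)/(s^4 - 3*s^3 + 72*s^2 - 192*s + 512)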